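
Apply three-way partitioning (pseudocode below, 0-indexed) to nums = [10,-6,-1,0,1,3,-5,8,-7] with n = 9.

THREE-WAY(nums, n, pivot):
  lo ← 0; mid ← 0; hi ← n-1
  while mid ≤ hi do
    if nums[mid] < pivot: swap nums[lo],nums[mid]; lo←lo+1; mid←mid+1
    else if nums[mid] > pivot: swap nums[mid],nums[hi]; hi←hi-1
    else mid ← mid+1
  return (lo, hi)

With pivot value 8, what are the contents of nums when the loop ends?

pivot = 8; lo=0, mid=0, hi=8
nums[mid]=10>8: swap nums[0],nums[8]; hi=7 → [-7,-6,-1,0,1,3,-5,8,10]
nums[mid]=-7<8: swap nums[0],nums[0]; lo=1,mid=1 → [-7,-6,-1,0,1,3,-5,8,10]
nums[mid]=-6<8: swap nums[1],nums[1]; lo=2,mid=2 → [-7,-6,-1,0,1,3,-5,8,10]
nums[mid]=-1<8: swap nums[2],nums[2]; lo=3,mid=3 → [-7,-6,-1,0,1,3,-5,8,10]
nums[mid]=0<8: swap nums[3],nums[3]; lo=4,mid=4 → [-7,-6,-1,0,1,3,-5,8,10]
nums[mid]=1<8: swap nums[4],nums[4]; lo=5,mid=5 → [-7,-6,-1,0,1,3,-5,8,10]
nums[mid]=3<8: swap nums[5],nums[5]; lo=6,mid=6 → [-7,-6,-1,0,1,3,-5,8,10]
nums[mid]=-5<8: swap nums[6],nums[6]; lo=7,mid=7 → [-7,-6,-1,0,1,3,-5,8,10]
nums[mid]=8=8: mid=8
end: lo=7, hi=7; nums = [-7,-6,-1,0,1,3,-5,8,10]

[-7,-6,-1,0,1,3,-5,8,10]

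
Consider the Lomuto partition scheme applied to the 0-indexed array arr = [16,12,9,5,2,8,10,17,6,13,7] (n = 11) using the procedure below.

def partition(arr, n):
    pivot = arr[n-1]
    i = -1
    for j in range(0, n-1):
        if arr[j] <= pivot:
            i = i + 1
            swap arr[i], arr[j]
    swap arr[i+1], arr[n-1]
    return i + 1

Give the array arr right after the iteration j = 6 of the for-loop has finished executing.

pivot=7, i=-1
j=0: 16>7, skip
j=1: 12>7, skip
j=2: 9>7, skip
j=3: 5≤7, i=0, swap(0,3) ⇒ [5,12,9,16,2,8,10,17,6,13,7]
j=4: 2≤7, i=1, swap(1,4) ⇒ [5,2,9,16,12,8,10,17,6,13,7]
j=5: 8>7, skip
j=6: 10>7, skip
(after j=6) arr = [5,2,9,16,12,8,10,17,6,13,7]

[5,2,9,16,12,8,10,17,6,13,7]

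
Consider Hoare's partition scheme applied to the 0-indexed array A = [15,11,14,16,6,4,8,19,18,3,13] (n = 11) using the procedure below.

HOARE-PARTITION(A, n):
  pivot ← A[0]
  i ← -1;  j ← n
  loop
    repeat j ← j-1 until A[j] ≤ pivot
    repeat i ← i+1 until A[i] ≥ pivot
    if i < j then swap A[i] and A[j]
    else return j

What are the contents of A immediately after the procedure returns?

pivot = A[0] = 15; i = -1, j = 11
j→10 (A[10]=13≤15), i→0 (A[0]=15≥15); i<j, swap → [13,11,14,16,6,4,8,19,18,3,15]
j→9 (A[9]=3≤15), i→3 (A[3]=16≥15); i<j, swap → [13,11,14,3,6,4,8,19,18,16,15]
j→6, i→7; i≥j, return j=6. A = [13,11,14,3,6,4,8,19,18,16,15]

[13,11,14,3,6,4,8,19,18,16,15]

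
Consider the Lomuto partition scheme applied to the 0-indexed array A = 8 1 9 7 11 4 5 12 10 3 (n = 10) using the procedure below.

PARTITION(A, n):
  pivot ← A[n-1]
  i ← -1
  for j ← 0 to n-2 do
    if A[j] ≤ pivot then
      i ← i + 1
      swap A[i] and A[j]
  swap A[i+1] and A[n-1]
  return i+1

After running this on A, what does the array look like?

1 3 9 7 11 4 5 12 10 8

pivot = A[9] = 3; i = -1
j=0: A[0]=8 > 3 → no swap
j=1: A[1]=1 ≤ 3 → i=0, swap A[0],A[1] → 1 8 9 7 11 4 5 12 10 3
j=2: A[2]=9 > 3 → no swap
j=3: A[3]=7 > 3 → no swap
j=4: A[4]=11 > 3 → no swap
j=5: A[5]=4 > 3 → no swap
j=6: A[6]=5 > 3 → no swap
j=7: A[7]=12 > 3 → no swap
j=8: A[8]=10 > 3 → no swap
final swap A[1],A[9] → 1 3 9 7 11 4 5 12 10 8; return 1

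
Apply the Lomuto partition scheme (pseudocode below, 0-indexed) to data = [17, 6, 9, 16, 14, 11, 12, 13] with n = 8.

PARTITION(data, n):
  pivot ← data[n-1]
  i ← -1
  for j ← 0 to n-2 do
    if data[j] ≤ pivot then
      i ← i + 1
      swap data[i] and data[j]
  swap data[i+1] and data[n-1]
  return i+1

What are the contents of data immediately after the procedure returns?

pivot = data[7] = 13; i = -1
j=0: data[0]=17 > 13 → no swap
j=1: data[1]=6 ≤ 13 → i=0, swap data[0],data[1] → [6, 17, 9, 16, 14, 11, 12, 13]
j=2: data[2]=9 ≤ 13 → i=1, swap data[1],data[2] → [6, 9, 17, 16, 14, 11, 12, 13]
j=3: data[3]=16 > 13 → no swap
j=4: data[4]=14 > 13 → no swap
j=5: data[5]=11 ≤ 13 → i=2, swap data[2],data[5] → [6, 9, 11, 16, 14, 17, 12, 13]
j=6: data[6]=12 ≤ 13 → i=3, swap data[3],data[6] → [6, 9, 11, 12, 14, 17, 16, 13]
final swap data[4],data[7] → [6, 9, 11, 12, 13, 17, 16, 14]; return 4

[6, 9, 11, 12, 13, 17, 16, 14]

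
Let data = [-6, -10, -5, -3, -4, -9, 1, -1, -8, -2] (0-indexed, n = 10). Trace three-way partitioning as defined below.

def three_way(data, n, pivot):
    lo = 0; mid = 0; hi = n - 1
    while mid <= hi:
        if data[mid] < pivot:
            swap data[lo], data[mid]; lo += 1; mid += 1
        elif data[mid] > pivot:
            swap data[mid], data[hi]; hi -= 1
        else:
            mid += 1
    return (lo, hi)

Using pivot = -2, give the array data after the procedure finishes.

lo=0 mid=0 hi=9
-6<-2: swap(0,0), lo=1 mid=1 ⇒ [-6, -10, -5, -3, -4, -9, 1, -1, -8, -2]
-10<-2: swap(1,1), lo=2 mid=2 ⇒ [-6, -10, -5, -3, -4, -9, 1, -1, -8, -2]
-5<-2: swap(2,2), lo=3 mid=3 ⇒ [-6, -10, -5, -3, -4, -9, 1, -1, -8, -2]
-3<-2: swap(3,3), lo=4 mid=4 ⇒ [-6, -10, -5, -3, -4, -9, 1, -1, -8, -2]
-4<-2: swap(4,4), lo=5 mid=5 ⇒ [-6, -10, -5, -3, -4, -9, 1, -1, -8, -2]
-9<-2: swap(5,5), lo=6 mid=6 ⇒ [-6, -10, -5, -3, -4, -9, 1, -1, -8, -2]
1>-2: swap(6,9), hi=8 ⇒ [-6, -10, -5, -3, -4, -9, -2, -1, -8, 1]
-2=-2: mid=7
-1>-2: swap(7,8), hi=7 ⇒ [-6, -10, -5, -3, -4, -9, -2, -8, -1, 1]
-8<-2: swap(6,7), lo=7 mid=8 ⇒ [-6, -10, -5, -3, -4, -9, -8, -2, -1, 1]
done. lo=7 hi=7; data=[-6, -10, -5, -3, -4, -9, -8, -2, -1, 1]

[-6, -10, -5, -3, -4, -9, -8, -2, -1, 1]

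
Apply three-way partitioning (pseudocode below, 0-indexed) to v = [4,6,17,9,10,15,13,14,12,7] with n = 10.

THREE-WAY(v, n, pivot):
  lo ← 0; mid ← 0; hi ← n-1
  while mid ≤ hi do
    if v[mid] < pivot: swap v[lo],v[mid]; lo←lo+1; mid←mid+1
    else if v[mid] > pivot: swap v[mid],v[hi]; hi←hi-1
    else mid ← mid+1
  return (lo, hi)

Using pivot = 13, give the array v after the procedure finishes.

[4,6,7,9,10,12,13,14,15,17]

lo=0 mid=0 hi=9
4<13: swap(0,0), lo=1 mid=1 ⇒ [4,6,17,9,10,15,13,14,12,7]
6<13: swap(1,1), lo=2 mid=2 ⇒ [4,6,17,9,10,15,13,14,12,7]
17>13: swap(2,9), hi=8 ⇒ [4,6,7,9,10,15,13,14,12,17]
7<13: swap(2,2), lo=3 mid=3 ⇒ [4,6,7,9,10,15,13,14,12,17]
9<13: swap(3,3), lo=4 mid=4 ⇒ [4,6,7,9,10,15,13,14,12,17]
10<13: swap(4,4), lo=5 mid=5 ⇒ [4,6,7,9,10,15,13,14,12,17]
15>13: swap(5,8), hi=7 ⇒ [4,6,7,9,10,12,13,14,15,17]
12<13: swap(5,5), lo=6 mid=6 ⇒ [4,6,7,9,10,12,13,14,15,17]
13=13: mid=7
14>13: swap(7,7), hi=6 ⇒ [4,6,7,9,10,12,13,14,15,17]
done. lo=6 hi=6; v=[4,6,7,9,10,12,13,14,15,17]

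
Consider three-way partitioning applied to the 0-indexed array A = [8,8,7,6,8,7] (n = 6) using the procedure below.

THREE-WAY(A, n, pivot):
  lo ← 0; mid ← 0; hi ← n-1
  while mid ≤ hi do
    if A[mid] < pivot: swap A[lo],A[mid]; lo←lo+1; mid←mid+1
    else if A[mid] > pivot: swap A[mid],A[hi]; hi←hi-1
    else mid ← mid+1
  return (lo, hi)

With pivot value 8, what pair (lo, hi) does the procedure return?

pivot = 8; lo=0, mid=0, hi=5
A[mid]=8=8: mid=1
A[mid]=8=8: mid=2
A[mid]=7<8: swap A[0],A[2]; lo=1,mid=3 → [7,8,8,6,8,7]
A[mid]=6<8: swap A[1],A[3]; lo=2,mid=4 → [7,6,8,8,8,7]
A[mid]=8=8: mid=5
A[mid]=7<8: swap A[2],A[5]; lo=3,mid=6 → [7,6,7,8,8,8]
end: lo=3, hi=5; A = [7,6,7,8,8,8]

(3, 5)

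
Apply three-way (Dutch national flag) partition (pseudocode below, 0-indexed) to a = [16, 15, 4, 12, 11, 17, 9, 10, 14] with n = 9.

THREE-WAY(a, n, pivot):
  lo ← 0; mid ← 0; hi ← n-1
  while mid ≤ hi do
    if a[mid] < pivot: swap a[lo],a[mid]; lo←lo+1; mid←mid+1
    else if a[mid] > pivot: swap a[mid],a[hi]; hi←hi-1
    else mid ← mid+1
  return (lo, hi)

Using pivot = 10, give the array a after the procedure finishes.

pivot = 10; lo=0, mid=0, hi=8
a[mid]=16>10: swap a[0],a[8]; hi=7 → [14, 15, 4, 12, 11, 17, 9, 10, 16]
a[mid]=14>10: swap a[0],a[7]; hi=6 → [10, 15, 4, 12, 11, 17, 9, 14, 16]
a[mid]=10=10: mid=1
a[mid]=15>10: swap a[1],a[6]; hi=5 → [10, 9, 4, 12, 11, 17, 15, 14, 16]
a[mid]=9<10: swap a[0],a[1]; lo=1,mid=2 → [9, 10, 4, 12, 11, 17, 15, 14, 16]
a[mid]=4<10: swap a[1],a[2]; lo=2,mid=3 → [9, 4, 10, 12, 11, 17, 15, 14, 16]
a[mid]=12>10: swap a[3],a[5]; hi=4 → [9, 4, 10, 17, 11, 12, 15, 14, 16]
a[mid]=17>10: swap a[3],a[4]; hi=3 → [9, 4, 10, 11, 17, 12, 15, 14, 16]
a[mid]=11>10: swap a[3],a[3]; hi=2 → [9, 4, 10, 11, 17, 12, 15, 14, 16]
end: lo=2, hi=2; a = [9, 4, 10, 11, 17, 12, 15, 14, 16]

[9, 4, 10, 11, 17, 12, 15, 14, 16]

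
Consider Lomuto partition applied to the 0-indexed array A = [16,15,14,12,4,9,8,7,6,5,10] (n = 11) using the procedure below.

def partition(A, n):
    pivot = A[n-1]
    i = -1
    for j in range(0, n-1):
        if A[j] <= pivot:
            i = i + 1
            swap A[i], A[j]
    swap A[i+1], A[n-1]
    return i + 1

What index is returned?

6

pivot=10, i=-1
j=0: 16>10, skip
j=1: 15>10, skip
j=2: 14>10, skip
j=3: 12>10, skip
j=4: 4≤10, i=0, swap(0,4) ⇒ [4,15,14,12,16,9,8,7,6,5,10]
j=5: 9≤10, i=1, swap(1,5) ⇒ [4,9,14,12,16,15,8,7,6,5,10]
j=6: 8≤10, i=2, swap(2,6) ⇒ [4,9,8,12,16,15,14,7,6,5,10]
j=7: 7≤10, i=3, swap(3,7) ⇒ [4,9,8,7,16,15,14,12,6,5,10]
j=8: 6≤10, i=4, swap(4,8) ⇒ [4,9,8,7,6,15,14,12,16,5,10]
j=9: 5≤10, i=5, swap(5,9) ⇒ [4,9,8,7,6,5,14,12,16,15,10]
swap(6,10) ⇒ [4,9,8,7,6,5,10,12,16,15,14]; return 6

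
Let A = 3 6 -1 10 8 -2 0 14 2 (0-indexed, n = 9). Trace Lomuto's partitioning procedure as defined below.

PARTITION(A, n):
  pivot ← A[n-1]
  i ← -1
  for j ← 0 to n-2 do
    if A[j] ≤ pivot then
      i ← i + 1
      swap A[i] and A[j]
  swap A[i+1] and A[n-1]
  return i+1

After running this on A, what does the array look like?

-1 -2 0 2 8 6 3 14 10

pivot = A[8] = 2; i = -1
j=0: A[0]=3 > 2 → no swap
j=1: A[1]=6 > 2 → no swap
j=2: A[2]=-1 ≤ 2 → i=0, swap A[0],A[2] → -1 6 3 10 8 -2 0 14 2
j=3: A[3]=10 > 2 → no swap
j=4: A[4]=8 > 2 → no swap
j=5: A[5]=-2 ≤ 2 → i=1, swap A[1],A[5] → -1 -2 3 10 8 6 0 14 2
j=6: A[6]=0 ≤ 2 → i=2, swap A[2],A[6] → -1 -2 0 10 8 6 3 14 2
j=7: A[7]=14 > 2 → no swap
final swap A[3],A[8] → -1 -2 0 2 8 6 3 14 10; return 3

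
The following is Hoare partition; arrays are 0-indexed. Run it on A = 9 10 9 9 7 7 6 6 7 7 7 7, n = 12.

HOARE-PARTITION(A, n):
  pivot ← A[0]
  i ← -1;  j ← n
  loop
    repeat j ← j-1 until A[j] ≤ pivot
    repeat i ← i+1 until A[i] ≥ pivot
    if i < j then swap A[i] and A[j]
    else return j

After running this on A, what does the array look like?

pivot = A[0] = 9; i = -1, j = 12
j→11 (A[11]=7≤9), i→0 (A[0]=9≥9); i<j, swap → 7 10 9 9 7 7 6 6 7 7 7 9
j→10 (A[10]=7≤9), i→1 (A[1]=10≥9); i<j, swap → 7 7 9 9 7 7 6 6 7 7 10 9
j→9 (A[9]=7≤9), i→2 (A[2]=9≥9); i<j, swap → 7 7 7 9 7 7 6 6 7 9 10 9
j→8 (A[8]=7≤9), i→3 (A[3]=9≥9); i<j, swap → 7 7 7 7 7 7 6 6 9 9 10 9
j→7, i→8; i≥j, return j=7. A = 7 7 7 7 7 7 6 6 9 9 10 9

7 7 7 7 7 7 6 6 9 9 10 9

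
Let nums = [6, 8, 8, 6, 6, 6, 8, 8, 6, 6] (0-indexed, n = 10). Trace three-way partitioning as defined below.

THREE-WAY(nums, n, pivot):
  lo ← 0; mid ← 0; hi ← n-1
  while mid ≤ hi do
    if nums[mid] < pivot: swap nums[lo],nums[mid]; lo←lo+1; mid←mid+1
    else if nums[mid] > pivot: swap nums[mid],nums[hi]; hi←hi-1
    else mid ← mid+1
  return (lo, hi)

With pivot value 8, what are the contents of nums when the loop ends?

[6, 6, 6, 6, 6, 6, 8, 8, 8, 8]

lo=0 mid=0 hi=9
6<8: swap(0,0), lo=1 mid=1 ⇒ [6, 8, 8, 6, 6, 6, 8, 8, 6, 6]
8=8: mid=2
8=8: mid=3
6<8: swap(1,3), lo=2 mid=4 ⇒ [6, 6, 8, 8, 6, 6, 8, 8, 6, 6]
6<8: swap(2,4), lo=3 mid=5 ⇒ [6, 6, 6, 8, 8, 6, 8, 8, 6, 6]
6<8: swap(3,5), lo=4 mid=6 ⇒ [6, 6, 6, 6, 8, 8, 8, 8, 6, 6]
8=8: mid=7
8=8: mid=8
6<8: swap(4,8), lo=5 mid=9 ⇒ [6, 6, 6, 6, 6, 8, 8, 8, 8, 6]
6<8: swap(5,9), lo=6 mid=10 ⇒ [6, 6, 6, 6, 6, 6, 8, 8, 8, 8]
done. lo=6 hi=9; nums=[6, 6, 6, 6, 6, 6, 8, 8, 8, 8]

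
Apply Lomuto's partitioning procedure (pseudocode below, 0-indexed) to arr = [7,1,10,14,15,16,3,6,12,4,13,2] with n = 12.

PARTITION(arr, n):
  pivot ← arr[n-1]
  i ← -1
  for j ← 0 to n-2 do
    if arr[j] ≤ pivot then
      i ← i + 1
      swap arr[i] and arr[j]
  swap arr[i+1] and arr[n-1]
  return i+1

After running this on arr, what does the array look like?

[1,2,10,14,15,16,3,6,12,4,13,7]

pivot = arr[11] = 2; i = -1
j=0: arr[0]=7 > 2 → no swap
j=1: arr[1]=1 ≤ 2 → i=0, swap arr[0],arr[1] → [1,7,10,14,15,16,3,6,12,4,13,2]
j=2: arr[2]=10 > 2 → no swap
j=3: arr[3]=14 > 2 → no swap
j=4: arr[4]=15 > 2 → no swap
j=5: arr[5]=16 > 2 → no swap
j=6: arr[6]=3 > 2 → no swap
j=7: arr[7]=6 > 2 → no swap
j=8: arr[8]=12 > 2 → no swap
j=9: arr[9]=4 > 2 → no swap
j=10: arr[10]=13 > 2 → no swap
final swap arr[1],arr[11] → [1,2,10,14,15,16,3,6,12,4,13,7]; return 1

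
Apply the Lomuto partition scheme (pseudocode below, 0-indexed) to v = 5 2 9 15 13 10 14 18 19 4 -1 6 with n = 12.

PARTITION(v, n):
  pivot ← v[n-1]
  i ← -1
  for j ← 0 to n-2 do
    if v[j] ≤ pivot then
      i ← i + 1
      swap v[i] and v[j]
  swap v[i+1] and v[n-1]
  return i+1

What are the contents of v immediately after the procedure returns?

5 2 4 -1 6 10 14 18 19 9 15 13

pivot=6, i=-1
j=0: 5≤6, i=0, swap(0,0) ⇒ 5 2 9 15 13 10 14 18 19 4 -1 6
j=1: 2≤6, i=1, swap(1,1) ⇒ 5 2 9 15 13 10 14 18 19 4 -1 6
j=2: 9>6, skip
j=3: 15>6, skip
j=4: 13>6, skip
j=5: 10>6, skip
j=6: 14>6, skip
j=7: 18>6, skip
j=8: 19>6, skip
j=9: 4≤6, i=2, swap(2,9) ⇒ 5 2 4 15 13 10 14 18 19 9 -1 6
j=10: -1≤6, i=3, swap(3,10) ⇒ 5 2 4 -1 13 10 14 18 19 9 15 6
swap(4,11) ⇒ 5 2 4 -1 6 10 14 18 19 9 15 13; return 4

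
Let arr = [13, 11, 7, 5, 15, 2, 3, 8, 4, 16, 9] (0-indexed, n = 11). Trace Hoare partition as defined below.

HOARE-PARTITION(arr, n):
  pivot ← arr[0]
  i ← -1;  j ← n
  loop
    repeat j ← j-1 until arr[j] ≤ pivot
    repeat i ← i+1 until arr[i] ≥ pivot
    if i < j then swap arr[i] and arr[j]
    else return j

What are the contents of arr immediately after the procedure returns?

pivot=13
j stops at 10 (9), i stops at 0 (13); swap ⇒ [9, 11, 7, 5, 15, 2, 3, 8, 4, 16, 13]
j stops at 8 (4), i stops at 4 (15); swap ⇒ [9, 11, 7, 5, 4, 2, 3, 8, 15, 16, 13]
j stops at 7, i stops at 8; i≥j ⇒ return 7. arr=[9, 11, 7, 5, 4, 2, 3, 8, 15, 16, 13]

[9, 11, 7, 5, 4, 2, 3, 8, 15, 16, 13]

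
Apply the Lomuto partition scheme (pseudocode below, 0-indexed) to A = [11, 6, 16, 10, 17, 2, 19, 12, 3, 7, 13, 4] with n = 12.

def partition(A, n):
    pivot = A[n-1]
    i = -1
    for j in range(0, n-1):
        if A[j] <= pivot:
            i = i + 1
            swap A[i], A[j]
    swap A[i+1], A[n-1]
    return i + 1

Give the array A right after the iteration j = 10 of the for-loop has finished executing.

[2, 3, 16, 10, 17, 11, 19, 12, 6, 7, 13, 4]

pivot=4, i=-1
j=0: 11>4, skip
j=1: 6>4, skip
j=2: 16>4, skip
j=3: 10>4, skip
j=4: 17>4, skip
j=5: 2≤4, i=0, swap(0,5) ⇒ [2, 6, 16, 10, 17, 11, 19, 12, 3, 7, 13, 4]
j=6: 19>4, skip
j=7: 12>4, skip
j=8: 3≤4, i=1, swap(1,8) ⇒ [2, 3, 16, 10, 17, 11, 19, 12, 6, 7, 13, 4]
j=9: 7>4, skip
j=10: 13>4, skip
(after j=10) A = [2, 3, 16, 10, 17, 11, 19, 12, 6, 7, 13, 4]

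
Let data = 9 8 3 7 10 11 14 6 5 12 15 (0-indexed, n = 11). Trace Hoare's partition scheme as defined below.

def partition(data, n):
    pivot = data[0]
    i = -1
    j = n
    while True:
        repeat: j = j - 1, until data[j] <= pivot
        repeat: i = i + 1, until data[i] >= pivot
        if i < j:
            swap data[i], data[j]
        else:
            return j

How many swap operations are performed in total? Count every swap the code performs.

2

pivot=9
j stops at 8 (5), i stops at 0 (9); swap ⇒ 5 8 3 7 10 11 14 6 9 12 15
j stops at 7 (6), i stops at 4 (10); swap ⇒ 5 8 3 7 6 11 14 10 9 12 15
j stops at 4, i stops at 5; i≥j ⇒ return 4. data=5 8 3 7 6 11 14 10 9 12 15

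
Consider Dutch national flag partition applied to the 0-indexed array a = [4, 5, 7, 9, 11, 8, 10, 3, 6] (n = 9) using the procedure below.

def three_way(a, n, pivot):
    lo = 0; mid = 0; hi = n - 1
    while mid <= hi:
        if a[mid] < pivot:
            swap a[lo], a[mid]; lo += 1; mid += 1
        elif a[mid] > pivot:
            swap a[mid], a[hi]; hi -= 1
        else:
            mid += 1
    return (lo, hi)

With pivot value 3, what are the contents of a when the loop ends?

pivot = 3; lo=0, mid=0, hi=8
a[mid]=4>3: swap a[0],a[8]; hi=7 → [6, 5, 7, 9, 11, 8, 10, 3, 4]
a[mid]=6>3: swap a[0],a[7]; hi=6 → [3, 5, 7, 9, 11, 8, 10, 6, 4]
a[mid]=3=3: mid=1
a[mid]=5>3: swap a[1],a[6]; hi=5 → [3, 10, 7, 9, 11, 8, 5, 6, 4]
a[mid]=10>3: swap a[1],a[5]; hi=4 → [3, 8, 7, 9, 11, 10, 5, 6, 4]
a[mid]=8>3: swap a[1],a[4]; hi=3 → [3, 11, 7, 9, 8, 10, 5, 6, 4]
a[mid]=11>3: swap a[1],a[3]; hi=2 → [3, 9, 7, 11, 8, 10, 5, 6, 4]
a[mid]=9>3: swap a[1],a[2]; hi=1 → [3, 7, 9, 11, 8, 10, 5, 6, 4]
a[mid]=7>3: swap a[1],a[1]; hi=0 → [3, 7, 9, 11, 8, 10, 5, 6, 4]
end: lo=0, hi=0; a = [3, 7, 9, 11, 8, 10, 5, 6, 4]

[3, 7, 9, 11, 8, 10, 5, 6, 4]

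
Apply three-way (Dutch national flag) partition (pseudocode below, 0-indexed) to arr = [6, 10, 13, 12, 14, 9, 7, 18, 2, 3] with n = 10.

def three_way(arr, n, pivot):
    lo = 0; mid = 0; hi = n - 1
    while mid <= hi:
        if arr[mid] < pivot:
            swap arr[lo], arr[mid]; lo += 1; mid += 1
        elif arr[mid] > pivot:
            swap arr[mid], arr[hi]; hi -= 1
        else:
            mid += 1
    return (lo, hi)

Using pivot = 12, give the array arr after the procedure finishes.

pivot = 12; lo=0, mid=0, hi=9
arr[mid]=6<12: swap arr[0],arr[0]; lo=1,mid=1 → [6, 10, 13, 12, 14, 9, 7, 18, 2, 3]
arr[mid]=10<12: swap arr[1],arr[1]; lo=2,mid=2 → [6, 10, 13, 12, 14, 9, 7, 18, 2, 3]
arr[mid]=13>12: swap arr[2],arr[9]; hi=8 → [6, 10, 3, 12, 14, 9, 7, 18, 2, 13]
arr[mid]=3<12: swap arr[2],arr[2]; lo=3,mid=3 → [6, 10, 3, 12, 14, 9, 7, 18, 2, 13]
arr[mid]=12=12: mid=4
arr[mid]=14>12: swap arr[4],arr[8]; hi=7 → [6, 10, 3, 12, 2, 9, 7, 18, 14, 13]
arr[mid]=2<12: swap arr[3],arr[4]; lo=4,mid=5 → [6, 10, 3, 2, 12, 9, 7, 18, 14, 13]
arr[mid]=9<12: swap arr[4],arr[5]; lo=5,mid=6 → [6, 10, 3, 2, 9, 12, 7, 18, 14, 13]
arr[mid]=7<12: swap arr[5],arr[6]; lo=6,mid=7 → [6, 10, 3, 2, 9, 7, 12, 18, 14, 13]
arr[mid]=18>12: swap arr[7],arr[7]; hi=6 → [6, 10, 3, 2, 9, 7, 12, 18, 14, 13]
end: lo=6, hi=6; arr = [6, 10, 3, 2, 9, 7, 12, 18, 14, 13]

[6, 10, 3, 2, 9, 7, 12, 18, 14, 13]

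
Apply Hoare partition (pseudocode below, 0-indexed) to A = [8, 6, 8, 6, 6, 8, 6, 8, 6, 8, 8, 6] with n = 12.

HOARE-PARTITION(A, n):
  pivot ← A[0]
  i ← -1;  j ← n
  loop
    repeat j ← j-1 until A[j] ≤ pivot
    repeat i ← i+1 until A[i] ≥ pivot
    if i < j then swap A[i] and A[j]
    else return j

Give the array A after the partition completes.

[6, 6, 8, 6, 6, 8, 6, 6, 8, 8, 8, 8]

pivot=8
j stops at 11 (6), i stops at 0 (8); swap ⇒ [6, 6, 8, 6, 6, 8, 6, 8, 6, 8, 8, 8]
j stops at 10 (8), i stops at 2 (8); swap ⇒ [6, 6, 8, 6, 6, 8, 6, 8, 6, 8, 8, 8]
j stops at 9 (8), i stops at 5 (8); swap ⇒ [6, 6, 8, 6, 6, 8, 6, 8, 6, 8, 8, 8]
j stops at 8 (6), i stops at 7 (8); swap ⇒ [6, 6, 8, 6, 6, 8, 6, 6, 8, 8, 8, 8]
j stops at 7, i stops at 8; i≥j ⇒ return 7. A=[6, 6, 8, 6, 6, 8, 6, 6, 8, 8, 8, 8]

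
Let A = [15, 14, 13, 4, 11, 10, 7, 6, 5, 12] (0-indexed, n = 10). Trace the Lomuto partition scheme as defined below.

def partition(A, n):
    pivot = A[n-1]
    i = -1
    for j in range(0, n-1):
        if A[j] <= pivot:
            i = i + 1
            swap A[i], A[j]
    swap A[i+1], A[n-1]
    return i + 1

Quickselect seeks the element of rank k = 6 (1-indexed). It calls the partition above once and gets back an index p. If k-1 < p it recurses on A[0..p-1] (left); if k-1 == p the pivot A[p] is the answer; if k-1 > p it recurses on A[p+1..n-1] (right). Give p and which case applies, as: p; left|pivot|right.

6; left

pivot = A[9] = 12; i = -1
j=0: A[0]=15 > 12 → no swap
j=1: A[1]=14 > 12 → no swap
j=2: A[2]=13 > 12 → no swap
j=3: A[3]=4 ≤ 12 → i=0, swap A[0],A[3] → [4, 14, 13, 15, 11, 10, 7, 6, 5, 12]
j=4: A[4]=11 ≤ 12 → i=1, swap A[1],A[4] → [4, 11, 13, 15, 14, 10, 7, 6, 5, 12]
j=5: A[5]=10 ≤ 12 → i=2, swap A[2],A[5] → [4, 11, 10, 15, 14, 13, 7, 6, 5, 12]
j=6: A[6]=7 ≤ 12 → i=3, swap A[3],A[6] → [4, 11, 10, 7, 14, 13, 15, 6, 5, 12]
j=7: A[7]=6 ≤ 12 → i=4, swap A[4],A[7] → [4, 11, 10, 7, 6, 13, 15, 14, 5, 12]
j=8: A[8]=5 ≤ 12 → i=5, swap A[5],A[8] → [4, 11, 10, 7, 6, 5, 15, 14, 13, 12]
final swap A[6],A[9] → [4, 11, 10, 7, 6, 5, 12, 14, 13, 15]; return 6
p = 6; k-1 = 5 < 6 ⇒ left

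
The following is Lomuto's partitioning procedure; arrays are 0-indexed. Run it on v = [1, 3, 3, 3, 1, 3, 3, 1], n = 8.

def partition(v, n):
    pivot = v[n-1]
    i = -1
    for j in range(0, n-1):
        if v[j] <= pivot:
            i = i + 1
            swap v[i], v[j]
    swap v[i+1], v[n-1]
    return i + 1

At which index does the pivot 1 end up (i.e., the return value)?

pivot = v[7] = 1; i = -1
j=0: v[0]=1 ≤ 1 → i=0, swap v[0],v[0] (no change) → [1, 3, 3, 3, 1, 3, 3, 1]
j=1: v[1]=3 > 1 → no swap
j=2: v[2]=3 > 1 → no swap
j=3: v[3]=3 > 1 → no swap
j=4: v[4]=1 ≤ 1 → i=1, swap v[1],v[4] → [1, 1, 3, 3, 3, 3, 3, 1]
j=5: v[5]=3 > 1 → no swap
j=6: v[6]=3 > 1 → no swap
final swap v[2],v[7] → [1, 1, 1, 3, 3, 3, 3, 3]; return 2

2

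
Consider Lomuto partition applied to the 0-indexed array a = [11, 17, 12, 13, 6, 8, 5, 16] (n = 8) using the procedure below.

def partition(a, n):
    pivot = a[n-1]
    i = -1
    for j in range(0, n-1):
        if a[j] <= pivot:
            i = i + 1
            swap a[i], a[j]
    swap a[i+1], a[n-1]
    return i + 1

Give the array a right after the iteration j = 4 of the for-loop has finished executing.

[11, 12, 13, 6, 17, 8, 5, 16]

pivot = a[7] = 16; i = -1
j=0: a[0]=11 ≤ 16 → i=0, swap a[0],a[0] (no change) → [11, 17, 12, 13, 6, 8, 5, 16]
j=1: a[1]=17 > 16 → no swap
j=2: a[2]=12 ≤ 16 → i=1, swap a[1],a[2] → [11, 12, 17, 13, 6, 8, 5, 16]
j=3: a[3]=13 ≤ 16 → i=2, swap a[2],a[3] → [11, 12, 13, 17, 6, 8, 5, 16]
j=4: a[4]=6 ≤ 16 → i=3, swap a[3],a[4] → [11, 12, 13, 6, 17, 8, 5, 16]
(after j=4) a = [11, 12, 13, 6, 17, 8, 5, 16]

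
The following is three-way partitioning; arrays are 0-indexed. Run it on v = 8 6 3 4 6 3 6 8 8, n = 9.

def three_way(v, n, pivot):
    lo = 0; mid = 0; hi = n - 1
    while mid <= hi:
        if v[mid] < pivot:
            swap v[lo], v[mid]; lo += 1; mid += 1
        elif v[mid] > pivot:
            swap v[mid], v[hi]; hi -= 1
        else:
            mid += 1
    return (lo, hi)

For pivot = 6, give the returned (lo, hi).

pivot = 6; lo=0, mid=0, hi=8
v[mid]=8>6: swap v[0],v[8]; hi=7 → 8 6 3 4 6 3 6 8 8
v[mid]=8>6: swap v[0],v[7]; hi=6 → 8 6 3 4 6 3 6 8 8
v[mid]=8>6: swap v[0],v[6]; hi=5 → 6 6 3 4 6 3 8 8 8
v[mid]=6=6: mid=1
v[mid]=6=6: mid=2
v[mid]=3<6: swap v[0],v[2]; lo=1,mid=3 → 3 6 6 4 6 3 8 8 8
v[mid]=4<6: swap v[1],v[3]; lo=2,mid=4 → 3 4 6 6 6 3 8 8 8
v[mid]=6=6: mid=5
v[mid]=3<6: swap v[2],v[5]; lo=3,mid=6 → 3 4 3 6 6 6 8 8 8
end: lo=3, hi=5; v = 3 4 3 6 6 6 8 8 8

(3, 5)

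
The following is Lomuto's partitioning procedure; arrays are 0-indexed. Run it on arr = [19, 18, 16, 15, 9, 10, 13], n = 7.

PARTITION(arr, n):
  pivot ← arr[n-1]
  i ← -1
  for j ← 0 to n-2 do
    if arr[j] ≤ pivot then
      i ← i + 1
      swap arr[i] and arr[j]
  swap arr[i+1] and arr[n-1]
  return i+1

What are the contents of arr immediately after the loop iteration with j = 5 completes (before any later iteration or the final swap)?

[9, 10, 16, 15, 19, 18, 13]

pivot = arr[6] = 13; i = -1
j=0: arr[0]=19 > 13 → no swap
j=1: arr[1]=18 > 13 → no swap
j=2: arr[2]=16 > 13 → no swap
j=3: arr[3]=15 > 13 → no swap
j=4: arr[4]=9 ≤ 13 → i=0, swap arr[0],arr[4] → [9, 18, 16, 15, 19, 10, 13]
j=5: arr[5]=10 ≤ 13 → i=1, swap arr[1],arr[5] → [9, 10, 16, 15, 19, 18, 13]
(after j=5) arr = [9, 10, 16, 15, 19, 18, 13]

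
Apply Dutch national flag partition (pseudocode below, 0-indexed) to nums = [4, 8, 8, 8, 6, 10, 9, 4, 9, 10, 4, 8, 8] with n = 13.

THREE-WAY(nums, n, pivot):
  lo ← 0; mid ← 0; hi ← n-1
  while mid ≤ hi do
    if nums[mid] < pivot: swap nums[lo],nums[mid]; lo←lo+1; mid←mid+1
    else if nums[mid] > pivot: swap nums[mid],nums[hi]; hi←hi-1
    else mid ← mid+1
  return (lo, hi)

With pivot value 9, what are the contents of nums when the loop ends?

lo=0 mid=0 hi=12
4<9: swap(0,0), lo=1 mid=1 ⇒ [4, 8, 8, 8, 6, 10, 9, 4, 9, 10, 4, 8, 8]
8<9: swap(1,1), lo=2 mid=2 ⇒ [4, 8, 8, 8, 6, 10, 9, 4, 9, 10, 4, 8, 8]
8<9: swap(2,2), lo=3 mid=3 ⇒ [4, 8, 8, 8, 6, 10, 9, 4, 9, 10, 4, 8, 8]
8<9: swap(3,3), lo=4 mid=4 ⇒ [4, 8, 8, 8, 6, 10, 9, 4, 9, 10, 4, 8, 8]
6<9: swap(4,4), lo=5 mid=5 ⇒ [4, 8, 8, 8, 6, 10, 9, 4, 9, 10, 4, 8, 8]
10>9: swap(5,12), hi=11 ⇒ [4, 8, 8, 8, 6, 8, 9, 4, 9, 10, 4, 8, 10]
8<9: swap(5,5), lo=6 mid=6 ⇒ [4, 8, 8, 8, 6, 8, 9, 4, 9, 10, 4, 8, 10]
9=9: mid=7
4<9: swap(6,7), lo=7 mid=8 ⇒ [4, 8, 8, 8, 6, 8, 4, 9, 9, 10, 4, 8, 10]
9=9: mid=9
10>9: swap(9,11), hi=10 ⇒ [4, 8, 8, 8, 6, 8, 4, 9, 9, 8, 4, 10, 10]
8<9: swap(7,9), lo=8 mid=10 ⇒ [4, 8, 8, 8, 6, 8, 4, 8, 9, 9, 4, 10, 10]
4<9: swap(8,10), lo=9 mid=11 ⇒ [4, 8, 8, 8, 6, 8, 4, 8, 4, 9, 9, 10, 10]
done. lo=9 hi=10; nums=[4, 8, 8, 8, 6, 8, 4, 8, 4, 9, 9, 10, 10]

[4, 8, 8, 8, 6, 8, 4, 8, 4, 9, 9, 10, 10]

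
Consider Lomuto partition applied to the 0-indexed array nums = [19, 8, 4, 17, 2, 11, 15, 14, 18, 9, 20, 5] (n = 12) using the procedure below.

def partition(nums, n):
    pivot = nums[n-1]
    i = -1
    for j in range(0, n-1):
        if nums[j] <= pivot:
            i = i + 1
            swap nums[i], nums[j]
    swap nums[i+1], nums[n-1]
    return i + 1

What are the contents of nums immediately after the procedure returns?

pivot = nums[11] = 5; i = -1
j=0: nums[0]=19 > 5 → no swap
j=1: nums[1]=8 > 5 → no swap
j=2: nums[2]=4 ≤ 5 → i=0, swap nums[0],nums[2] → [4, 8, 19, 17, 2, 11, 15, 14, 18, 9, 20, 5]
j=3: nums[3]=17 > 5 → no swap
j=4: nums[4]=2 ≤ 5 → i=1, swap nums[1],nums[4] → [4, 2, 19, 17, 8, 11, 15, 14, 18, 9, 20, 5]
j=5: nums[5]=11 > 5 → no swap
j=6: nums[6]=15 > 5 → no swap
j=7: nums[7]=14 > 5 → no swap
j=8: nums[8]=18 > 5 → no swap
j=9: nums[9]=9 > 5 → no swap
j=10: nums[10]=20 > 5 → no swap
final swap nums[2],nums[11] → [4, 2, 5, 17, 8, 11, 15, 14, 18, 9, 20, 19]; return 2

[4, 2, 5, 17, 8, 11, 15, 14, 18, 9, 20, 19]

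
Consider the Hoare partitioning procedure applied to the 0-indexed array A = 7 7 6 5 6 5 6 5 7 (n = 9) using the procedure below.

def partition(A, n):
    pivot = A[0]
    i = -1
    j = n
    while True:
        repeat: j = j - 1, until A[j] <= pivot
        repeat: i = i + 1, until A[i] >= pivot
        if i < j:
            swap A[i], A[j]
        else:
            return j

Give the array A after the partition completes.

7 5 6 5 6 5 6 7 7

pivot = A[0] = 7; i = -1, j = 9
j→8 (A[8]=7≤7), i→0 (A[0]=7≥7); i<j, swap → 7 7 6 5 6 5 6 5 7
j→7 (A[7]=5≤7), i→1 (A[1]=7≥7); i<j, swap → 7 5 6 5 6 5 6 7 7
j→6, i→7; i≥j, return j=6. A = 7 5 6 5 6 5 6 7 7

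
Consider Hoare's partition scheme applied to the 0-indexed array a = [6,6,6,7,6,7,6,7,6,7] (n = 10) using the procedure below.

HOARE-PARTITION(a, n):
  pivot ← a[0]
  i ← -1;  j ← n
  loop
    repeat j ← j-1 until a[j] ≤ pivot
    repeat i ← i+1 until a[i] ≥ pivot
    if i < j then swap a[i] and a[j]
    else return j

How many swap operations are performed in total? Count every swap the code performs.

pivot = a[0] = 6; i = -1, j = 10
j→8 (a[8]=6≤6), i→0 (a[0]=6≥6); i<j, swap → [6,6,6,7,6,7,6,7,6,7]
j→6 (a[6]=6≤6), i→1 (a[1]=6≥6); i<j, swap → [6,6,6,7,6,7,6,7,6,7]
j→4 (a[4]=6≤6), i→2 (a[2]=6≥6); i<j, swap → [6,6,6,7,6,7,6,7,6,7]
j→2, i→3; i≥j, return j=2. a = [6,6,6,7,6,7,6,7,6,7]

3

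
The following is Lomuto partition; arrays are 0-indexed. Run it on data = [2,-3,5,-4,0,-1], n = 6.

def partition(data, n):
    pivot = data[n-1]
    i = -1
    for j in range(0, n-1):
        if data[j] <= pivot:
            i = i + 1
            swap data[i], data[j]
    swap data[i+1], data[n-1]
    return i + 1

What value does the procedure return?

pivot=-1, i=-1
j=0: 2>-1, skip
j=1: -3≤-1, i=0, swap(0,1) ⇒ [-3,2,5,-4,0,-1]
j=2: 5>-1, skip
j=3: -4≤-1, i=1, swap(1,3) ⇒ [-3,-4,5,2,0,-1]
j=4: 0>-1, skip
swap(2,5) ⇒ [-3,-4,-1,2,0,5]; return 2

2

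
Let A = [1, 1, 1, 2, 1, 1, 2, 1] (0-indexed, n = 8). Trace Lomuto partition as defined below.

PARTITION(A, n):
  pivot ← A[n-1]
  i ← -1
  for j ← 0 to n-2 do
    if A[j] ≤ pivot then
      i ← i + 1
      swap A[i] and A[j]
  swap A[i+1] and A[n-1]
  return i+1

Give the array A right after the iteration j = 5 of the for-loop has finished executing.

pivot = A[7] = 1; i = -1
j=0: A[0]=1 ≤ 1 → i=0, swap A[0],A[0] (no change) → [1, 1, 1, 2, 1, 1, 2, 1]
j=1: A[1]=1 ≤ 1 → i=1, swap A[1],A[1] (no change) → [1, 1, 1, 2, 1, 1, 2, 1]
j=2: A[2]=1 ≤ 1 → i=2, swap A[2],A[2] (no change) → [1, 1, 1, 2, 1, 1, 2, 1]
j=3: A[3]=2 > 1 → no swap
j=4: A[4]=1 ≤ 1 → i=3, swap A[3],A[4] → [1, 1, 1, 1, 2, 1, 2, 1]
j=5: A[5]=1 ≤ 1 → i=4, swap A[4],A[5] → [1, 1, 1, 1, 1, 2, 2, 1]
(after j=5) A = [1, 1, 1, 1, 1, 2, 2, 1]

[1, 1, 1, 1, 1, 2, 2, 1]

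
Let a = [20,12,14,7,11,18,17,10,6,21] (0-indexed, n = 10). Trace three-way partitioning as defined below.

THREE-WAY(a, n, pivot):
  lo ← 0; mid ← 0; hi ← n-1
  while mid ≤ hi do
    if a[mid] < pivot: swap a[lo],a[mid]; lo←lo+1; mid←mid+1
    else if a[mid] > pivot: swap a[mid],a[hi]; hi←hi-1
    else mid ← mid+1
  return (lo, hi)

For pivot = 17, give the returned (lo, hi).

lo=0 mid=0 hi=9
20>17: swap(0,9), hi=8 ⇒ [21,12,14,7,11,18,17,10,6,20]
21>17: swap(0,8), hi=7 ⇒ [6,12,14,7,11,18,17,10,21,20]
6<17: swap(0,0), lo=1 mid=1 ⇒ [6,12,14,7,11,18,17,10,21,20]
12<17: swap(1,1), lo=2 mid=2 ⇒ [6,12,14,7,11,18,17,10,21,20]
14<17: swap(2,2), lo=3 mid=3 ⇒ [6,12,14,7,11,18,17,10,21,20]
7<17: swap(3,3), lo=4 mid=4 ⇒ [6,12,14,7,11,18,17,10,21,20]
11<17: swap(4,4), lo=5 mid=5 ⇒ [6,12,14,7,11,18,17,10,21,20]
18>17: swap(5,7), hi=6 ⇒ [6,12,14,7,11,10,17,18,21,20]
10<17: swap(5,5), lo=6 mid=6 ⇒ [6,12,14,7,11,10,17,18,21,20]
17=17: mid=7
done. lo=6 hi=6; a=[6,12,14,7,11,10,17,18,21,20]

(6, 6)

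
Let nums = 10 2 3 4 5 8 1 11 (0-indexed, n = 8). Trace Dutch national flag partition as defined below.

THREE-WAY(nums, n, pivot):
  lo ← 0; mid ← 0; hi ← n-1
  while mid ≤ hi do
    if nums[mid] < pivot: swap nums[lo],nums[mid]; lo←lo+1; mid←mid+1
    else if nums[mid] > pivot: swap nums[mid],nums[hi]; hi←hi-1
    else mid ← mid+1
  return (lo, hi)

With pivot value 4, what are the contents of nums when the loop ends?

1 2 3 4 8 5 11 10

pivot = 4; lo=0, mid=0, hi=7
nums[mid]=10>4: swap nums[0],nums[7]; hi=6 → 11 2 3 4 5 8 1 10
nums[mid]=11>4: swap nums[0],nums[6]; hi=5 → 1 2 3 4 5 8 11 10
nums[mid]=1<4: swap nums[0],nums[0]; lo=1,mid=1 → 1 2 3 4 5 8 11 10
nums[mid]=2<4: swap nums[1],nums[1]; lo=2,mid=2 → 1 2 3 4 5 8 11 10
nums[mid]=3<4: swap nums[2],nums[2]; lo=3,mid=3 → 1 2 3 4 5 8 11 10
nums[mid]=4=4: mid=4
nums[mid]=5>4: swap nums[4],nums[5]; hi=4 → 1 2 3 4 8 5 11 10
nums[mid]=8>4: swap nums[4],nums[4]; hi=3 → 1 2 3 4 8 5 11 10
end: lo=3, hi=3; nums = 1 2 3 4 8 5 11 10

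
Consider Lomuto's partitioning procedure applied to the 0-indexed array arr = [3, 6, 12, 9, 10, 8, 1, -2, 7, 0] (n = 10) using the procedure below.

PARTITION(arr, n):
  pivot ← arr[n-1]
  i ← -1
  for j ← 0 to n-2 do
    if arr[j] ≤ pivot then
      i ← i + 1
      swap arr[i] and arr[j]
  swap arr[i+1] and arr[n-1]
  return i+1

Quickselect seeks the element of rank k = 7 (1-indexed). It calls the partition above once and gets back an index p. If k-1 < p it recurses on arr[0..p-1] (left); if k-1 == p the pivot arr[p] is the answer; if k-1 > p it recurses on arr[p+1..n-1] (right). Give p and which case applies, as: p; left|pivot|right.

1; right

pivot = arr[9] = 0; i = -1
j=0: arr[0]=3 > 0 → no swap
j=1: arr[1]=6 > 0 → no swap
j=2: arr[2]=12 > 0 → no swap
j=3: arr[3]=9 > 0 → no swap
j=4: arr[4]=10 > 0 → no swap
j=5: arr[5]=8 > 0 → no swap
j=6: arr[6]=1 > 0 → no swap
j=7: arr[7]=-2 ≤ 0 → i=0, swap arr[0],arr[7] → [-2, 6, 12, 9, 10, 8, 1, 3, 7, 0]
j=8: arr[8]=7 > 0 → no swap
final swap arr[1],arr[9] → [-2, 0, 12, 9, 10, 8, 1, 3, 7, 6]; return 1
p = 1; k-1 = 6 > 1 ⇒ right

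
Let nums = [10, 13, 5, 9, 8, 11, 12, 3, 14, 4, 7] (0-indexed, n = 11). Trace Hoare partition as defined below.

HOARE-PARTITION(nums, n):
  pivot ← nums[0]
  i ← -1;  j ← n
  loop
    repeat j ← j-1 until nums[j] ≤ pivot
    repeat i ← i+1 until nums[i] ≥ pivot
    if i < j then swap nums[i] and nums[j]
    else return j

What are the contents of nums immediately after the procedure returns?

pivot=10
j stops at 10 (7), i stops at 0 (10); swap ⇒ [7, 13, 5, 9, 8, 11, 12, 3, 14, 4, 10]
j stops at 9 (4), i stops at 1 (13); swap ⇒ [7, 4, 5, 9, 8, 11, 12, 3, 14, 13, 10]
j stops at 7 (3), i stops at 5 (11); swap ⇒ [7, 4, 5, 9, 8, 3, 12, 11, 14, 13, 10]
j stops at 5, i stops at 6; i≥j ⇒ return 5. nums=[7, 4, 5, 9, 8, 3, 12, 11, 14, 13, 10]

[7, 4, 5, 9, 8, 3, 12, 11, 14, 13, 10]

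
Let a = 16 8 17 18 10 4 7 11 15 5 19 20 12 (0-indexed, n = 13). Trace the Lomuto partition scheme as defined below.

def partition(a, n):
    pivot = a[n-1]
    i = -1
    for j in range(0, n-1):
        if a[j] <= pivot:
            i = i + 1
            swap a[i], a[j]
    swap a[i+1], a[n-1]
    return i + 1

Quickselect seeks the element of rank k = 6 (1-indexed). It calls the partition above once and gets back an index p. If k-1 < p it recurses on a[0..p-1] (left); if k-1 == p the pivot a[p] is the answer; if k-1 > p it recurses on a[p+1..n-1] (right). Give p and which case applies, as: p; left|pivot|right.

pivot=12, i=-1
j=0: 16>12, skip
j=1: 8≤12, i=0, swap(0,1) ⇒ 8 16 17 18 10 4 7 11 15 5 19 20 12
j=2: 17>12, skip
j=3: 18>12, skip
j=4: 10≤12, i=1, swap(1,4) ⇒ 8 10 17 18 16 4 7 11 15 5 19 20 12
j=5: 4≤12, i=2, swap(2,5) ⇒ 8 10 4 18 16 17 7 11 15 5 19 20 12
j=6: 7≤12, i=3, swap(3,6) ⇒ 8 10 4 7 16 17 18 11 15 5 19 20 12
j=7: 11≤12, i=4, swap(4,7) ⇒ 8 10 4 7 11 17 18 16 15 5 19 20 12
j=8: 15>12, skip
j=9: 5≤12, i=5, swap(5,9) ⇒ 8 10 4 7 11 5 18 16 15 17 19 20 12
j=10: 19>12, skip
j=11: 20>12, skip
swap(6,12) ⇒ 8 10 4 7 11 5 12 16 15 17 19 20 18; return 6
p = 6; k-1 = 5 < 6 ⇒ left

6; left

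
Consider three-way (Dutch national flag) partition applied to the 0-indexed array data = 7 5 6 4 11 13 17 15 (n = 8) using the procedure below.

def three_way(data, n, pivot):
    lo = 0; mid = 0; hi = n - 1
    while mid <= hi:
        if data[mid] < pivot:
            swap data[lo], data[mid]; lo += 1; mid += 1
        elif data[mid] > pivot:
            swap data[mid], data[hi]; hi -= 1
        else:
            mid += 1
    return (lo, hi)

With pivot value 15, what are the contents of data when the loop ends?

pivot = 15; lo=0, mid=0, hi=7
data[mid]=7<15: swap data[0],data[0]; lo=1,mid=1 → 7 5 6 4 11 13 17 15
data[mid]=5<15: swap data[1],data[1]; lo=2,mid=2 → 7 5 6 4 11 13 17 15
data[mid]=6<15: swap data[2],data[2]; lo=3,mid=3 → 7 5 6 4 11 13 17 15
data[mid]=4<15: swap data[3],data[3]; lo=4,mid=4 → 7 5 6 4 11 13 17 15
data[mid]=11<15: swap data[4],data[4]; lo=5,mid=5 → 7 5 6 4 11 13 17 15
data[mid]=13<15: swap data[5],data[5]; lo=6,mid=6 → 7 5 6 4 11 13 17 15
data[mid]=17>15: swap data[6],data[7]; hi=6 → 7 5 6 4 11 13 15 17
data[mid]=15=15: mid=7
end: lo=6, hi=6; data = 7 5 6 4 11 13 15 17

7 5 6 4 11 13 15 17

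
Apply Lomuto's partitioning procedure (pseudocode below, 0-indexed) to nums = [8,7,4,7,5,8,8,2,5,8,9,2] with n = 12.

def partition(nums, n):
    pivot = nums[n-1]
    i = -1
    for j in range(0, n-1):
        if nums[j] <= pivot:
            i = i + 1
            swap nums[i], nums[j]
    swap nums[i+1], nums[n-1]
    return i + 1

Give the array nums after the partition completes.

pivot=2, i=-1
j=0: 8>2, skip
j=1: 7>2, skip
j=2: 4>2, skip
j=3: 7>2, skip
j=4: 5>2, skip
j=5: 8>2, skip
j=6: 8>2, skip
j=7: 2≤2, i=0, swap(0,7) ⇒ [2,7,4,7,5,8,8,8,5,8,9,2]
j=8: 5>2, skip
j=9: 8>2, skip
j=10: 9>2, skip
swap(1,11) ⇒ [2,2,4,7,5,8,8,8,5,8,9,7]; return 1

[2,2,4,7,5,8,8,8,5,8,9,7]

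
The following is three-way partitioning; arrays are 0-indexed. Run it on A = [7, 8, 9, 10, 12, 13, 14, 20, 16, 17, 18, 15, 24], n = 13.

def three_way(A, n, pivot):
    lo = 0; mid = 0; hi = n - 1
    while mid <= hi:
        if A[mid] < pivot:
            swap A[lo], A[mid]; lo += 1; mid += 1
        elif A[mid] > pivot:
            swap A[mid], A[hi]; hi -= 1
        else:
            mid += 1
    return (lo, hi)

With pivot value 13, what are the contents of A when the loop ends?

[7, 8, 9, 10, 12, 13, 20, 16, 17, 18, 15, 24, 14]

lo=0 mid=0 hi=12
7<13: swap(0,0), lo=1 mid=1 ⇒ [7, 8, 9, 10, 12, 13, 14, 20, 16, 17, 18, 15, 24]
8<13: swap(1,1), lo=2 mid=2 ⇒ [7, 8, 9, 10, 12, 13, 14, 20, 16, 17, 18, 15, 24]
9<13: swap(2,2), lo=3 mid=3 ⇒ [7, 8, 9, 10, 12, 13, 14, 20, 16, 17, 18, 15, 24]
10<13: swap(3,3), lo=4 mid=4 ⇒ [7, 8, 9, 10, 12, 13, 14, 20, 16, 17, 18, 15, 24]
12<13: swap(4,4), lo=5 mid=5 ⇒ [7, 8, 9, 10, 12, 13, 14, 20, 16, 17, 18, 15, 24]
13=13: mid=6
14>13: swap(6,12), hi=11 ⇒ [7, 8, 9, 10, 12, 13, 24, 20, 16, 17, 18, 15, 14]
24>13: swap(6,11), hi=10 ⇒ [7, 8, 9, 10, 12, 13, 15, 20, 16, 17, 18, 24, 14]
15>13: swap(6,10), hi=9 ⇒ [7, 8, 9, 10, 12, 13, 18, 20, 16, 17, 15, 24, 14]
18>13: swap(6,9), hi=8 ⇒ [7, 8, 9, 10, 12, 13, 17, 20, 16, 18, 15, 24, 14]
17>13: swap(6,8), hi=7 ⇒ [7, 8, 9, 10, 12, 13, 16, 20, 17, 18, 15, 24, 14]
16>13: swap(6,7), hi=6 ⇒ [7, 8, 9, 10, 12, 13, 20, 16, 17, 18, 15, 24, 14]
20>13: swap(6,6), hi=5 ⇒ [7, 8, 9, 10, 12, 13, 20, 16, 17, 18, 15, 24, 14]
done. lo=5 hi=5; A=[7, 8, 9, 10, 12, 13, 20, 16, 17, 18, 15, 24, 14]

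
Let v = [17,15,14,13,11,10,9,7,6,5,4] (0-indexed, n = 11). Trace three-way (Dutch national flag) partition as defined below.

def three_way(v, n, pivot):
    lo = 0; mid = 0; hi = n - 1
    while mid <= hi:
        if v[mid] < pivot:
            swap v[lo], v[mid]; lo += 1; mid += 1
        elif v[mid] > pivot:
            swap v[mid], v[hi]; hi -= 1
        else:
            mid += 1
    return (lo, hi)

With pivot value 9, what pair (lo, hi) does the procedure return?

lo=0 mid=0 hi=10
17>9: swap(0,10), hi=9 ⇒ [4,15,14,13,11,10,9,7,6,5,17]
4<9: swap(0,0), lo=1 mid=1 ⇒ [4,15,14,13,11,10,9,7,6,5,17]
15>9: swap(1,9), hi=8 ⇒ [4,5,14,13,11,10,9,7,6,15,17]
5<9: swap(1,1), lo=2 mid=2 ⇒ [4,5,14,13,11,10,9,7,6,15,17]
14>9: swap(2,8), hi=7 ⇒ [4,5,6,13,11,10,9,7,14,15,17]
6<9: swap(2,2), lo=3 mid=3 ⇒ [4,5,6,13,11,10,9,7,14,15,17]
13>9: swap(3,7), hi=6 ⇒ [4,5,6,7,11,10,9,13,14,15,17]
7<9: swap(3,3), lo=4 mid=4 ⇒ [4,5,6,7,11,10,9,13,14,15,17]
11>9: swap(4,6), hi=5 ⇒ [4,5,6,7,9,10,11,13,14,15,17]
9=9: mid=5
10>9: swap(5,5), hi=4 ⇒ [4,5,6,7,9,10,11,13,14,15,17]
done. lo=4 hi=4; v=[4,5,6,7,9,10,11,13,14,15,17]

(4, 4)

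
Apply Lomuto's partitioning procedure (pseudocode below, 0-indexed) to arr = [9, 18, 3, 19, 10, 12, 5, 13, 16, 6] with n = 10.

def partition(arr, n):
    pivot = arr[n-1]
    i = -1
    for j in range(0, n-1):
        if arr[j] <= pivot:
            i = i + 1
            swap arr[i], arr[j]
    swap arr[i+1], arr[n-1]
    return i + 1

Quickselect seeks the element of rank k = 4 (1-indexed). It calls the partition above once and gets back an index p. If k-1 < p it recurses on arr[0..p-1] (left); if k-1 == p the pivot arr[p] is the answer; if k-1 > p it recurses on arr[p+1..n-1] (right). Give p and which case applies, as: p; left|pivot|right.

pivot=6, i=-1
j=0: 9>6, skip
j=1: 18>6, skip
j=2: 3≤6, i=0, swap(0,2) ⇒ [3, 18, 9, 19, 10, 12, 5, 13, 16, 6]
j=3: 19>6, skip
j=4: 10>6, skip
j=5: 12>6, skip
j=6: 5≤6, i=1, swap(1,6) ⇒ [3, 5, 9, 19, 10, 12, 18, 13, 16, 6]
j=7: 13>6, skip
j=8: 16>6, skip
swap(2,9) ⇒ [3, 5, 6, 19, 10, 12, 18, 13, 16, 9]; return 2
p = 2; k-1 = 3 > 2 ⇒ right

2; right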